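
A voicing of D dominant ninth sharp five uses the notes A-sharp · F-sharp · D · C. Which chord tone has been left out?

E

D dominant ninth sharp five = D, F-sharp, A-sharp, C, E. The voicing lacks the 9th (major 9th), E.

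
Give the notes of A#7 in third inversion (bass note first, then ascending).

G♯, A♯, C𝄪, E♯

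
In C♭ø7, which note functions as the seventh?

B𝄫

C♭ø7 is built on C♭; its 7th is a minor 7th above the root.
A seventh above C uses the letter B, and the minor 7th above C♭ is B𝄫.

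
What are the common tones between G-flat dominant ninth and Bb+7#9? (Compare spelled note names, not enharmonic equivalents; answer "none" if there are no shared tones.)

Bb, Ab

G-flat dominant ninth = Gb, Bb, Db, Fb, Ab.
Bb+7#9 = Bb, D, F#, Ab, C#.
Shared: Bb, Ab.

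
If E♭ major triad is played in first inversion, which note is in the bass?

G

E♭ major triad = Eb–G–Bb. First inversion → third in the bass = G.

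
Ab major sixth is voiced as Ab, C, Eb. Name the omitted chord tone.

Ab major sixth = Ab, C, Eb, F. The voicing lacks the 6th (major 6th), F.

F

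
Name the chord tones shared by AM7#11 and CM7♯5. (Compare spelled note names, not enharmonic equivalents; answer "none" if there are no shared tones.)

E  G#

AM7#11 = A, C#, E, G#, D#.
CM7♯5 = C, E, G#, B.
Shared: E, G#.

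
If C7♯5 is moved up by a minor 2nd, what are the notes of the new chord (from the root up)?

A minor 2nd up from C is Db, so the new chord is Db augmented seventh.
- root: Db
- major 3rd: F
- augmented 5th: A
- minor 7th: Cb

Db F A Cb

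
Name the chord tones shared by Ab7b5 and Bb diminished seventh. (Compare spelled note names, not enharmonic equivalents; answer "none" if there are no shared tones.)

Ab7b5: Ab C Ebb Gb
Bb diminished seventh: Bb Db Fb Abb
Common to both → none.

none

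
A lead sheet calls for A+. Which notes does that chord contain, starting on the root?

A+ is an augmented triad built on A.
Root: A
Major 3rd (3rd): C#
Augmented 5th (5th): E#

A  C#  E#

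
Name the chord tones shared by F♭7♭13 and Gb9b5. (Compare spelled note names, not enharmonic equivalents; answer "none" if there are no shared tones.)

F♭7♭13 = Fb, Ab, Cb, Ebb, Dbb.
Gb9b5 = Gb, Bb, Dbb, Fb, Ab.
Shared: Fb, Ab, Dbb.

Fb Ab Dbb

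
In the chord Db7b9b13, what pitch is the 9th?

Ebb

Db7b9b13 is built on Db; its 9th is a minor 9th above the root.
A second above D uses the letter E, and the minor 9th above Db is Ebb.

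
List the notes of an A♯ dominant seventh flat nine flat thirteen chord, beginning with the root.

A# C## E# G# B F#

A♯ dominant seventh flat nine flat thirteen is a dominant seventh flat nine flat thirteen built on A#.
A# — root
C## — major 3rd
E# — perfect 5th
G# — minor 7th
B — minor 9th
F# — minor 13th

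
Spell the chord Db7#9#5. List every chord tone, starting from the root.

D♭ F A C♭ E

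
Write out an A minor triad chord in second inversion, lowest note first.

In root position, A minor triad is A–C–E.
Second inversion puts the fifth (E) in the bass.

E  A  C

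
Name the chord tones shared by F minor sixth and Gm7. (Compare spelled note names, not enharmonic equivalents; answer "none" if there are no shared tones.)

F minor sixth: F A♭ C D
Gm7: G B♭ D F
Common to both → F, D.

F, D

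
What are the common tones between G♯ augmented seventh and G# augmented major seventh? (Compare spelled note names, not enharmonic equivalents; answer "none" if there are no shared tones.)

G-sharp, B-sharp, D-double-sharp

G♯ augmented seventh = G-sharp, B-sharp, D-double-sharp, F-sharp.
G# augmented major seventh = G-sharp, B-sharp, D-double-sharp, F-double-sharp.
Shared: G-sharp, B-sharp, D-double-sharp.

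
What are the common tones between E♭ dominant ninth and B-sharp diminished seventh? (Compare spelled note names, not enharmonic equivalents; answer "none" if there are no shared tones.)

E♭ dominant ninth = E-flat, G, B-flat, D-flat, F.
B-sharp diminished seventh = B-sharp, D-sharp, F-sharp, A.
Shared: none.

none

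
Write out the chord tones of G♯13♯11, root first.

G#  B#  D#  F#  A#  C##  E#

G♯13♯11 is a dominant thirteenth sharp eleven built on G#.
- root: G#
- major 3rd: B#
- perfect 5th: D#
- minor 7th: F#
- major 9th: A#
- augmented 11th: C##
- major 13th: E#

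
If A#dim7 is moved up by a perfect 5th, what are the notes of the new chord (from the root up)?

E# G# B D

A perfect 5th up from A# is E#, so the new chord is E# diminished seventh.
Root: E#
Minor 3rd (3rd): G#
Diminished 5th (5th): B
Diminished 7th (7th): D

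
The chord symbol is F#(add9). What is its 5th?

Root of F#(add9) = F#. The 5th is a perfect 5th: F# up a perfect 5th → C#.

C#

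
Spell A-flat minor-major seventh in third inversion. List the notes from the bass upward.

G  A-flat  C-flat  E-flat

In root position, A-flat minor-major seventh is A-flat–C-flat–E-flat–G.
Third inversion puts the seventh (G) in the bass.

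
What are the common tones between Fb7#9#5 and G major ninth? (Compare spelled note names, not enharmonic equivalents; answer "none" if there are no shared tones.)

Fb7#9#5: F♭ A♭ C E𝄫 G
G major ninth: G B D F♯ A
Common to both → G.

G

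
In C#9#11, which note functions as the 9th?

Root of C#9#11 = C#. The 9th is a major 9th: C# up a major 9th → D#.

D#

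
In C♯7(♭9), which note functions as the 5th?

G♯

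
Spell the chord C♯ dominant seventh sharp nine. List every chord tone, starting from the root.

C♯ dominant seventh sharp nine: dominant seventh sharp nine on C#.
Root: C#
Major 3rd (3rd): E#
Perfect 5th (5th): G#
Minor 7th (7th): B
Augmented 9th (9th): D##

C#  E#  G#  B  D##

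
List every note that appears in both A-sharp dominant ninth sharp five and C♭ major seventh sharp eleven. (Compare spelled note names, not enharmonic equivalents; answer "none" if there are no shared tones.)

A-sharp dominant ninth sharp five: A-sharp C-double-sharp E-double-sharp G-sharp B-sharp
C♭ major seventh sharp eleven: C-flat E-flat G-flat B-flat F
Common to both → none.

none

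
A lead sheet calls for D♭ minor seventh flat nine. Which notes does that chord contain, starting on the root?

Root D-flat, quality minor seventh flat nine:
- root: D-flat
- minor 3rd: F-flat
- perfect 5th: A-flat
- minor 7th: C-flat
- minor 9th: E-double-flat

D-flat F-flat A-flat C-flat E-double-flat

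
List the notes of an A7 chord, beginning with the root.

A – C♯ – E – G

Root A, quality dominant seventh:
root → A
3rd (major 3rd) → C♯
5th (perfect 5th) → E
7th (minor 7th) → G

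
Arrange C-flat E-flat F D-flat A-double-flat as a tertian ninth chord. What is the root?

Stacking in thirds gives D-flat – F – A-double-flat – C-flat – E-flat, so D-flat is the root — D-flat dominant ninth flat five.

D-flat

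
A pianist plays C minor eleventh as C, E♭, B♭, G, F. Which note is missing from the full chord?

C minor eleventh = C, E♭, G, B♭, D, F. The voicing lacks the 9th (major 9th), D.

D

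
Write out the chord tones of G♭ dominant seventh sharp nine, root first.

G-flat, B-flat, D-flat, F-flat, A

G♭ dominant seventh sharp nine is a dominant seventh sharp nine built on G-flat.
Root: G-flat
Major 3rd (3rd): B-flat
Perfect 5th (5th): D-flat
Minor 7th (7th): F-flat
Augmented 9th (9th): A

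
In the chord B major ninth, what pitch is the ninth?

C-sharp

B major ninth is built on B; its 9th is a major 9th above the root.
A second above B uses the letter C, and the major 9th above B is C-sharp.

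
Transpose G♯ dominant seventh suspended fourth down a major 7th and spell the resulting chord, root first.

A, D, E, G

Transposed root: G♯ → A (major 7th down). So we spell A dominant seventh suspended fourth:
A — root
D — perfect 4th
E — perfect 5th
G — minor 7th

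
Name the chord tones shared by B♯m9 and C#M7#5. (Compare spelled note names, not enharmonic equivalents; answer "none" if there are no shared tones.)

B#

B♯m9: B# D# F## A# C##
C#M7#5: C# E# G## B#
Common to both → B#.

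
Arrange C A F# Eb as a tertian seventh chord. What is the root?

F#

Stacking in thirds gives F# – A – C – Eb, so F# is the root — F# diminished seventh.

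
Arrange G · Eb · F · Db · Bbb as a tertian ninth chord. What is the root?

Eb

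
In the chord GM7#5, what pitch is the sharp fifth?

D♯

GM7#5 is built on G; its 5th is an augmented 5th above the root.
A fifth above G uses the letter D, and the augmented 5th above G is D♯.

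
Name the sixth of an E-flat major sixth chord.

C

E-flat major sixth is built on Eb; its 6th is a major 6th above the root.
A sixth above E uses the letter C, and the major 6th above Eb is C.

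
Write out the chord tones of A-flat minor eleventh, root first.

A-flat C-flat E-flat G-flat B-flat D-flat

Root A-flat, quality minor eleventh:
Root: A-flat
Minor 3rd (3rd): C-flat
Perfect 5th (5th): E-flat
Minor 7th (7th): G-flat
Major 9th (9th): B-flat
Perfect 11th (11th): D-flat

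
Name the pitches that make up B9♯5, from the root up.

B – D# – F## – A – C#

Root B, quality dominant ninth sharp five:
- root: B
- major 3rd: D#
- augmented 5th: F##
- minor 7th: A
- major 9th: C#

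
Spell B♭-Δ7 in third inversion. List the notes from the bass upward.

A, Bb, Db, F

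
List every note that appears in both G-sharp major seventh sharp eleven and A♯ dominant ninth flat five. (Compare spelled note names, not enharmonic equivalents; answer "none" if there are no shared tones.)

G-sharp – B-sharp – C-double-sharp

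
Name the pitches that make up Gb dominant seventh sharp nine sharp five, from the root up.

Gb  Bb  D  Fb  A

Gb dominant seventh sharp nine sharp five is a dominant seventh sharp nine sharp five built on Gb.
Gb — root
Bb — major 3rd
D — augmented 5th
Fb — minor 7th
A — augmented 9th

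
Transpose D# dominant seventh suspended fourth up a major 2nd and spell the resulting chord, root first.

E♯, A♯, B♯, D♯

D♯ up a major 2nd → E♯. New chord: E♯ dominant seventh suspended fourth.
root → E♯
4th (perfect 4th) → A♯
5th (perfect 5th) → B♯
7th (minor 7th) → D♯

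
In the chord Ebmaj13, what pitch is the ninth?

F

Ebmaj13 is built on Eb; its 9th is a major 9th above the root.
A second above E uses the letter F, and the major 9th above Eb is F.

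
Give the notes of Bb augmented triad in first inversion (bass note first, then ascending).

In root position, Bb augmented triad is B-flat–D–F-sharp.
First inversion puts the third (D) in the bass.

D – F-sharp – B-flat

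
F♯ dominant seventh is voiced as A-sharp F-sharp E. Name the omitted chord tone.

C-sharp

F♯ dominant seventh = F-sharp, A-sharp, C-sharp, E. The voicing lacks the 5th (perfect 5th), C-sharp.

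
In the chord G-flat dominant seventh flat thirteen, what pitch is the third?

G-flat dominant seventh flat thirteen is built on Gb; its 3rd is a major 3rd above the root.
A third above G uses the letter B, and the major 3rd above Gb is Bb.

Bb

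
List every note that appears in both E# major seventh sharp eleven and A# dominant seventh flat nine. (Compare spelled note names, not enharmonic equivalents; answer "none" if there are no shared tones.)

E# major seventh sharp eleven = E#, G##, B#, D##, A##.
A# dominant seventh flat nine = A#, C##, E#, G#, B.
Shared: E#.

E#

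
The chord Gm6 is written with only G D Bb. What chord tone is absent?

Gm6 = G, Bb, D, E. The voicing lacks the 6th (major 6th), E.

E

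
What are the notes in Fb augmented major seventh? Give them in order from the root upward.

F-flat, A-flat, C, E-flat

Fb augmented major seventh is an augmented major seventh built on F-flat.
F-flat — root
A-flat — major 3rd
C — augmented 5th
E-flat — major 7th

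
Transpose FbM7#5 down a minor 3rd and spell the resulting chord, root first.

Transposed root: Fb → Db (minor 3rd down). So we spell Db augmented major seventh:
Db — root
F — major 3rd
A — augmented 5th
C — major 7th

Db, F, A, C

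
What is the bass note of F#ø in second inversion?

F#ø = F#–A–C–E. Second inversion → fifth in the bass = C.

C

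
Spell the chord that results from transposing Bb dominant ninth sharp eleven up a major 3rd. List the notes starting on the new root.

D, F-sharp, A, C, E, G-sharp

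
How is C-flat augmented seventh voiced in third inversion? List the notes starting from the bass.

In root position, C-flat augmented seventh is Cb–Eb–G–Bbb.
Third inversion puts the seventh (Bbb) in the bass.

Bbb, Cb, Eb, G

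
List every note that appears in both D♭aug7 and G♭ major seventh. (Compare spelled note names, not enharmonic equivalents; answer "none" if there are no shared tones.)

Db – F

D♭aug7 = Db, F, A, Cb.
G♭ major seventh = Gb, Bb, Db, F.
Shared: Db, F.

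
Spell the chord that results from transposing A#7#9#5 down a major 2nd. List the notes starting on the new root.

Transposed root: A♯ → G♯ (major 2nd down). So we spell G♯ dominant seventh sharp nine sharp five:
Root: G♯
Major 3rd (3rd): B♯
Augmented 5th (5th): D𝄪
Minor 7th (7th): F♯
Augmented 9th (9th): A𝄪

G♯, B♯, D𝄪, F♯, A𝄪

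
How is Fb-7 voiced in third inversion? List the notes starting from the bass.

Ebb – Fb – Abb – Cb

In root position, Fb-7 is Fb–Abb–Cb–Ebb.
Third inversion puts the seventh (Ebb) in the bass.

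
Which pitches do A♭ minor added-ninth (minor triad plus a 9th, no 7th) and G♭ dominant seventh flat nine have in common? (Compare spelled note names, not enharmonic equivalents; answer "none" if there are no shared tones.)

A♭ minor added-ninth: A-flat C-flat E-flat B-flat
G♭ dominant seventh flat nine: G-flat B-flat D-flat F-flat A-double-flat
Common to both → B-flat.

B-flat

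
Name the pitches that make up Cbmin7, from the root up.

Cb, Ebb, Gb, Bbb

Root Cb, quality minor seventh:
- root: Cb
- minor 3rd: Ebb
- perfect 5th: Gb
- minor 7th: Bbb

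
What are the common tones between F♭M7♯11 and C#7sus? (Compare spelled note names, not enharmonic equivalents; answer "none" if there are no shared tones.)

none

F♭M7♯11: Fb Ab Cb Eb Bb
C#7sus: C# F# G# B
Common to both → none.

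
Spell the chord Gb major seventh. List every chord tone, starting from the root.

G-flat – B-flat – D-flat – F

Root G-flat, quality major seventh:
Root: G-flat
Major 3rd (3rd): B-flat
Perfect 5th (5th): D-flat
Major 7th (7th): F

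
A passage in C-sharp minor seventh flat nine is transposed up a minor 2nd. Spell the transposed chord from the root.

A minor 2nd up from C♯ is D, so the new chord is D minor seventh flat nine.
Root: D
Minor 3rd (3rd): F
Perfect 5th (5th): A
Minor 7th (7th): C
Minor 9th (9th): E♭

D F A C E♭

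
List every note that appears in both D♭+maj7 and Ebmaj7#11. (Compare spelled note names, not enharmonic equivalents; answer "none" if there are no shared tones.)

A

D♭+maj7: D♭ F A C
Ebmaj7#11: E♭ G B♭ D A
Common to both → A.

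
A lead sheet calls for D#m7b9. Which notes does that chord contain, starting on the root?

D#m7b9 is a minor seventh flat nine built on D#.
root → D#
3rd (minor 3rd) → F#
5th (perfect 5th) → A#
7th (minor 7th) → C#
9th (minor 9th) → E

D#, F#, A#, C#, E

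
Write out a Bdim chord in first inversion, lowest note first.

D F B

Bdim = B–D–F; first inversion → third (D) lowest.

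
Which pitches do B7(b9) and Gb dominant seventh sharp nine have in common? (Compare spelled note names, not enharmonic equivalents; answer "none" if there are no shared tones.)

B7(b9): B D# F# A C
Gb dominant seventh sharp nine: Gb Bb Db Fb A
Common to both → A.

A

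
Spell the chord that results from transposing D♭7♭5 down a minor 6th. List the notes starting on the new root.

F – A – Cb – Eb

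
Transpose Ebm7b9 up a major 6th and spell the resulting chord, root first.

C – E♭ – G – B♭ – D♭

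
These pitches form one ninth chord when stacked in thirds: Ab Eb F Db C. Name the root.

Db

Arranged so that each adjacent pair is a third by letter name: Db – F – Ab – C – Eb.
The bottom of that stack, Db, is the root (this is Db major ninth).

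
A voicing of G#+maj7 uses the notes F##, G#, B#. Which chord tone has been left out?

D##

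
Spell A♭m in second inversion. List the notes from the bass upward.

A♭m = Ab–Cb–Eb; second inversion → fifth (Eb) lowest.

Eb Ab Cb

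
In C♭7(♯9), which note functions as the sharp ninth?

D

C♭7(♯9) is built on Cb; its 9th is an augmented 9th above the root.
A second above C uses the letter D, and the augmented 9th above Cb is D.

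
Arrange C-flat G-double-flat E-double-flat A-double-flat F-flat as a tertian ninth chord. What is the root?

Arranged so that each adjacent pair is a third by letter name: F-flat – A-double-flat – C-flat – E-double-flat – G-double-flat.
The bottom of that stack, F-flat, is the root (this is F-flat minor seventh flat nine).

F-flat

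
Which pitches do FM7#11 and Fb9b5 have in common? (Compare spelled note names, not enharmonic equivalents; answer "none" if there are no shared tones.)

none

FM7#11 = F, A, C, E, B.
Fb9b5 = Fb, Ab, Cbb, Ebb, Gb.
Shared: none.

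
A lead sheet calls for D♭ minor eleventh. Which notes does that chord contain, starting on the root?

Db, Fb, Ab, Cb, Eb, Gb

D♭ minor eleventh is a minor eleventh built on Db.
Db — root
Fb — minor 3rd
Ab — perfect 5th
Cb — minor 7th
Eb — major 9th
Gb — perfect 11th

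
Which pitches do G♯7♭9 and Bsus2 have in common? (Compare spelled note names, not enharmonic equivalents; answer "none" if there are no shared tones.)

G♯7♭9: G# B# D# F# A
Bsus2: B C# F#
Common to both → F#.

F#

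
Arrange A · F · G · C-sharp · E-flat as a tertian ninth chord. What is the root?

Stacking in thirds gives F – A – C-sharp – E-flat – G, so F is the root — F dominant ninth sharp five.

F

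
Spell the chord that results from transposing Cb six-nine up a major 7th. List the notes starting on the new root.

B-flat, D, F, G, C

Transposed root: C-flat → B-flat (major 7th up). So we spell B-flat six-nine:
- root: B-flat
- major 3rd: D
- perfect 5th: F
- major 6th: G
- major 9th: C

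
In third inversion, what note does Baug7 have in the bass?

Baug7 = B–D♯–F𝄪–A. Third inversion → seventh in the bass = A.

A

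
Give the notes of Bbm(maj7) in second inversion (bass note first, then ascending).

F, A, Bb, Db

In root position, Bbm(maj7) is Bb–Db–F–A.
Second inversion puts the fifth (F) in the bass.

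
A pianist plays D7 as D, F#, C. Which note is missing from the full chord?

The full D7 chord is D, F#, A, C.
Comparing with the voicing, the perfect 5th (5th) — A — is absent.

A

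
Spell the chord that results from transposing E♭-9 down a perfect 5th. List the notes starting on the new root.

Transposed root: Eb → Ab (perfect 5th down). So we spell Ab minor ninth:
Root: Ab
Minor 3rd (3rd): Cb
Perfect 5th (5th): Eb
Minor 7th (7th): Gb
Major 9th (9th): Bb

Ab – Cb – Eb – Gb – Bb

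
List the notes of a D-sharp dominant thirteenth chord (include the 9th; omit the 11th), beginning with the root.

D-sharp dominant thirteenth: dominant thirteenth on D-sharp.
- root: D-sharp
- major 3rd: F-double-sharp
- perfect 5th: A-sharp
- minor 7th: C-sharp
- major 9th: E-sharp
- major 13th: B-sharp

D-sharp  F-double-sharp  A-sharp  C-sharp  E-sharp  B-sharp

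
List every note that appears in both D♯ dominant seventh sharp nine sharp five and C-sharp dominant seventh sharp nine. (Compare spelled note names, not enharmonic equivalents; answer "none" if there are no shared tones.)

D♯ dominant seventh sharp nine sharp five = D-sharp, F-double-sharp, A-double-sharp, C-sharp, E-double-sharp.
C-sharp dominant seventh sharp nine = C-sharp, E-sharp, G-sharp, B, D-double-sharp.
Shared: C-sharp.

C-sharp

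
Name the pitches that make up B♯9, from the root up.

B♯  D𝄪  F𝄪  A♯  C𝄪

B♯9 is a dominant ninth built on B♯.
B♯ — root
D𝄪 — major 3rd
F𝄪 — perfect 5th
A♯ — minor 7th
C𝄪 — major 9th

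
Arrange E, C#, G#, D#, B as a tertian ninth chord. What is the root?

C#

Arranged so that each adjacent pair is a third by letter name: C# – E – G# – B – D#.
The bottom of that stack, C#, is the root (this is C# minor ninth).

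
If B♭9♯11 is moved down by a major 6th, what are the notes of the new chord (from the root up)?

Db  F  Ab  Cb  Eb  G

Bb down a major 6th → Db. New chord: Db dominant ninth sharp eleven.
Db — root
F — major 3rd
Ab — perfect 5th
Cb — minor 7th
Eb — major 9th
G — augmented 11th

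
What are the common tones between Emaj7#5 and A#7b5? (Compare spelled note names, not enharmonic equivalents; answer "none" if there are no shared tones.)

Emaj7#5: E G# B# D#
A#7b5: A# C## E G#
Common to both → E, G#.

E G#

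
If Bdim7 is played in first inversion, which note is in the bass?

Bdim7 in root position is B–D–F–A♭.
First inversion places the third in the bass, which is D.

D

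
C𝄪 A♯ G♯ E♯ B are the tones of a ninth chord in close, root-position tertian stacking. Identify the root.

A♯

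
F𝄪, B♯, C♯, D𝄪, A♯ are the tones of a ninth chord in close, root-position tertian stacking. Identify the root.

B♯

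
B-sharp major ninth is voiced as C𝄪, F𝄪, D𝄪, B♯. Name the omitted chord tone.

The full B-sharp major ninth chord is B♯, D𝄪, F𝄪, A𝄪, C𝄪.
Comparing with the voicing, the major 7th (7th) — A𝄪 — is absent.

A𝄪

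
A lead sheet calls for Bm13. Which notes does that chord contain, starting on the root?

B D F♯ A C♯ E G♯

Bm13: minor thirteenth on B.
root → B
3rd (minor 3rd) → D
5th (perfect 5th) → F♯
7th (minor 7th) → A
9th (major 9th) → C♯
11th (perfect 11th) → E
13th (major 13th) → G♯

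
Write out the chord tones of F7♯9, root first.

F, A, C, Eb, G#

F7♯9: dominant seventh sharp nine on F.
F — root
A — major 3rd
C — perfect 5th
Eb — minor 7th
G# — augmented 9th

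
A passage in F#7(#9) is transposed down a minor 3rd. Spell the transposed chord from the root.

D♯  F𝄪  A♯  C♯  E𝄪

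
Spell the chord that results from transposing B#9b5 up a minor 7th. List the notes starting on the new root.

A minor 7th up from B# is A#, so the new chord is A# dominant ninth flat five.
A# — root
C## — major 3rd
E — diminished 5th
G# — minor 7th
B# — major 9th

A#  C##  E  G#  B#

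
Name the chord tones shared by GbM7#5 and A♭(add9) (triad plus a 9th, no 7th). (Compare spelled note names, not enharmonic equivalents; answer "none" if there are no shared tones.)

B♭

GbM7#5 = G♭, B♭, D, F.
A♭(add9) = A♭, C, E♭, B♭.
Shared: B♭.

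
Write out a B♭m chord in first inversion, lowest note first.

Db F Bb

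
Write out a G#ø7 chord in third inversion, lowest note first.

In root position, G#ø7 is G♯–B–D–F♯.
Third inversion puts the seventh (F♯) in the bass.

F♯ G♯ B D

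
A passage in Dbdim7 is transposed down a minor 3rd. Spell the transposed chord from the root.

B♭ – D♭ – F♭ – A𝄫

Transposed root: D♭ → B♭ (minor 3rd down). So we spell B♭ diminished seventh:
Root: B♭
Minor 3rd (3rd): D♭
Diminished 5th (5th): F♭
Diminished 7th (7th): A𝄫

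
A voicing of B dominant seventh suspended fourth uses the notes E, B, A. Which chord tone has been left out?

F-sharp

The full B dominant seventh suspended fourth chord is B, E, F-sharp, A.
Comparing with the voicing, the perfect 5th (5th) — F-sharp — is absent.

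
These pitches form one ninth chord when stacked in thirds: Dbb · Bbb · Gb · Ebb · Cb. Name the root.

Cb

Stacking in thirds gives Cb – Ebb – Gb – Bbb – Dbb, so Cb is the root — Cb minor seventh flat nine.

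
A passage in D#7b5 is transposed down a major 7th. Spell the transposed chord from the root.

E  G#  Bb  D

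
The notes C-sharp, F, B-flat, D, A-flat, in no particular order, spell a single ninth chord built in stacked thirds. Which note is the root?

Stacking in thirds gives B-flat – D – F – A-flat – C-sharp, so B-flat is the root — B-flat dominant seventh sharp nine.

B-flat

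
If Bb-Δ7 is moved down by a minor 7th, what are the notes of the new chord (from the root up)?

C, Eb, G, B

Bb down a minor 7th → C. New chord: C minor-major seventh.
C — root
Eb — minor 3rd
G — perfect 5th
B — major 7th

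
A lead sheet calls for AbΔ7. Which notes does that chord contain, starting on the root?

A♭  C  E♭  G

Root A♭, quality major seventh:
A♭ — root
C — major 3rd
E♭ — perfect 5th
G — major 7th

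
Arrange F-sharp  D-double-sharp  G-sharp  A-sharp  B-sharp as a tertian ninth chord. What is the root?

G-sharp

Stacking in thirds gives G-sharp – B-sharp – D-double-sharp – F-sharp – A-sharp, so G-sharp is the root — G-sharp dominant ninth sharp five.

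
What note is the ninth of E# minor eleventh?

F-double-sharp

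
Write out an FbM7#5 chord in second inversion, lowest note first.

In root position, FbM7#5 is Fb–Ab–C–Eb.
Second inversion puts the fifth (C) in the bass.

C, Eb, Fb, Ab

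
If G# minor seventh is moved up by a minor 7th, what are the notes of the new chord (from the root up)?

F-sharp, A, C-sharp, E

G-sharp up a minor 7th → F-sharp. New chord: F-sharp minor seventh.
- root: F-sharp
- minor 3rd: A
- perfect 5th: C-sharp
- minor 7th: E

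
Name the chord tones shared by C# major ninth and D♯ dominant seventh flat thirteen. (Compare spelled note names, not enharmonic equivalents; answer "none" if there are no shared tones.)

C-sharp D-sharp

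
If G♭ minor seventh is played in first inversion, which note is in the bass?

B-double-flat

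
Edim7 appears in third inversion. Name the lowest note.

Edim7 in root position is E–G–Bb–Db.
Third inversion places the seventh in the bass, which is Db.

Db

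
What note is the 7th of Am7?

G

Root of Am7 = A. The 7th is a minor 7th: A up a minor 7th → G.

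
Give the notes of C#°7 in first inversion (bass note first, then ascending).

C#°7 = C#–E–G–Bb; first inversion → third (E) lowest.

E, G, Bb, C#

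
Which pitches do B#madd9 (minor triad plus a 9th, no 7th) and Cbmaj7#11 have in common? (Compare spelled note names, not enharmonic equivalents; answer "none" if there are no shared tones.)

B#madd9: B♯ D♯ F𝄪 C𝄪
Cbmaj7#11: C♭ E♭ G♭ B♭ F
Common to both → none.

none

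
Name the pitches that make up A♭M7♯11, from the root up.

A♭M7♯11 is a major seventh sharp eleven built on A♭.
Root: A♭
Major 3rd (3rd): C
Perfect 5th (5th): E♭
Major 7th (7th): G
Augmented 11th (11th): D

A♭ – C – E♭ – G – D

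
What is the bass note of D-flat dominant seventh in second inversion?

Ab

D-flat dominant seventh in root position is Db–F–Ab–Cb.
Second inversion places the fifth in the bass, which is Ab.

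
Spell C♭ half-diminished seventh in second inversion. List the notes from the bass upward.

In root position, C♭ half-diminished seventh is C-flat–E-double-flat–G-double-flat–B-double-flat.
Second inversion puts the fifth (G-double-flat) in the bass.

G-double-flat B-double-flat C-flat E-double-flat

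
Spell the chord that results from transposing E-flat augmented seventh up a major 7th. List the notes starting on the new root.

D, F#, A#, C

Transposed root: Eb → D (major 7th up). So we spell D augmented seventh:
- root: D
- major 3rd: F#
- augmented 5th: A#
- minor 7th: C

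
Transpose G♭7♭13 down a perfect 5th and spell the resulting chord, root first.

A perfect 5th down from Gb is Cb, so the new chord is Cb dominant seventh flat thirteen.
root → Cb
3rd (major 3rd) → Eb
5th (perfect 5th) → Gb
7th (minor 7th) → Bbb
13th (minor 13th) → Abb

Cb – Eb – Gb – Bbb – Abb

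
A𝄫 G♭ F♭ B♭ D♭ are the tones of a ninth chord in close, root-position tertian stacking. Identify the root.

G♭

Stacking in thirds gives G♭ – B♭ – D♭ – F♭ – A𝄫, so G♭ is the root — G♭ dominant seventh flat nine.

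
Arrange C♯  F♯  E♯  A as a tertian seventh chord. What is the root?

F♯

Arranged so that each adjacent pair is a third by letter name: F♯ – A – C♯ – E♯.
The bottom of that stack, F♯, is the root (this is F♯ minor-major seventh).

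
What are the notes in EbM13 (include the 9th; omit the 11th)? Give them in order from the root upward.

Root E♭, quality major thirteenth:
- root: E♭
- major 3rd: G
- perfect 5th: B♭
- major 7th: D
- major 9th: F
- major 13th: C

E♭, G, B♭, D, F, C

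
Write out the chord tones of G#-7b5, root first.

G#-7b5 is a half-diminished seventh built on G#.
- root: G#
- minor 3rd: B
- diminished 5th: D
- minor 7th: F#

G# B D F#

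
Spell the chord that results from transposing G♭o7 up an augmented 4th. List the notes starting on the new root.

An augmented 4th up from G♭ is C, so the new chord is C diminished seventh.
- root: C
- minor 3rd: E♭
- diminished 5th: G♭
- diminished 7th: B𝄫

C  E♭  G♭  B𝄫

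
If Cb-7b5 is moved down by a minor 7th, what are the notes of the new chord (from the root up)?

Cb down a minor 7th → Db. New chord: Db half-diminished seventh.
root → Db
3rd (minor 3rd) → Fb
5th (diminished 5th) → Abb
7th (minor 7th) → Cb

Db, Fb, Abb, Cb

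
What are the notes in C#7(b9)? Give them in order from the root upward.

Root C♯, quality dominant seventh flat nine:
- root: C♯
- major 3rd: E♯
- perfect 5th: G♯
- minor 7th: B
- minor 9th: D

C♯, E♯, G♯, B, D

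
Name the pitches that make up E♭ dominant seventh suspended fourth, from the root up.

E♭ dominant seventh suspended fourth: dominant seventh suspended fourth on Eb.
Eb — root
Ab — perfect 4th
Bb — perfect 5th
Db — minor 7th

Eb, Ab, Bb, Db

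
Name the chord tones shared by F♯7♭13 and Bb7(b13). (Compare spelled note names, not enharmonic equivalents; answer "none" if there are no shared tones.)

F♯7♭13: F♯ A♯ C♯ E D
Bb7(b13): B♭ D F A♭ G♭
Common to both → D.

D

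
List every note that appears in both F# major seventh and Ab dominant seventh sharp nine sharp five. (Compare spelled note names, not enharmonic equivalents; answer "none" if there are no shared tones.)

F# major seventh: F-sharp A-sharp C-sharp E-sharp
Ab dominant seventh sharp nine sharp five: A-flat C E G-flat B
Common to both → none.

none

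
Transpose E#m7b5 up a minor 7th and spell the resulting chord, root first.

Transposed root: E# → D# (minor 7th up). So we spell D# half-diminished seventh:
- root: D#
- minor 3rd: F#
- diminished 5th: A
- minor 7th: C#

D#  F#  A  C#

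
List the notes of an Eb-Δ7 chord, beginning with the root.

Eb-Δ7 is a minor-major seventh built on Eb.
root → Eb
3rd (minor 3rd) → Gb
5th (perfect 5th) → Bb
7th (major 7th) → D

Eb – Gb – Bb – D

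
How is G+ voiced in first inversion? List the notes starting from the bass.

G+ = G–B–D#; first inversion → third (B) lowest.

B – D# – G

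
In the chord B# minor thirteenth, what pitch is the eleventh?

E-sharp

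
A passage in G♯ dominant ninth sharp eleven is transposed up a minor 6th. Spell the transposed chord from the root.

G-sharp up a minor 6th → E. New chord: E dominant ninth sharp eleven.
E — root
G-sharp — major 3rd
B — perfect 5th
D — minor 7th
F-sharp — major 9th
A-sharp — augmented 11th

E  G-sharp  B  D  F-sharp  A-sharp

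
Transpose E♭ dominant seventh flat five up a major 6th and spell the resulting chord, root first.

E♭ up a major 6th → C. New chord: C dominant seventh flat five.
root → C
3rd (major 3rd) → E
5th (diminished 5th) → G♭
7th (minor 7th) → B♭

C, E, G♭, B♭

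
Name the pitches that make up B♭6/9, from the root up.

B♭6/9: six-nine on Bb.
Bb — root
D — major 3rd
F — perfect 5th
G — major 6th
C — major 9th

Bb  D  F  G  C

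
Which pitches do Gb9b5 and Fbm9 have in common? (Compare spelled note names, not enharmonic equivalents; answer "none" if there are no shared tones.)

Gb9b5 = G♭, B♭, D𝄫, F♭, A♭.
Fbm9 = F♭, A𝄫, C♭, E𝄫, G♭.
Shared: G♭, F♭.

G♭, F♭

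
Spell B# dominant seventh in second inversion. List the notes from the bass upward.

F𝄪, A♯, B♯, D𝄪

In root position, B# dominant seventh is B♯–D𝄪–F𝄪–A♯.
Second inversion puts the fifth (F𝄪) in the bass.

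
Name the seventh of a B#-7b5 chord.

A♯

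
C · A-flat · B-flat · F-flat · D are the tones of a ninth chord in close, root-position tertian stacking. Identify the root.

Arranged so that each adjacent pair is a third by letter name: B-flat – D – F-flat – A-flat – C.
The bottom of that stack, B-flat, is the root (this is B-flat dominant ninth flat five).

B-flat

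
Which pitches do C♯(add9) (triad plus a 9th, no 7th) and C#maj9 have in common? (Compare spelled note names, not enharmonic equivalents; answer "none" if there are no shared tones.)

C# – E# – G# – D#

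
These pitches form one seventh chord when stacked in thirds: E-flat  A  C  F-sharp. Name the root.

Stacking in thirds gives F-sharp – A – C – E-flat, so F-sharp is the root — F-sharp diminished seventh.

F-sharp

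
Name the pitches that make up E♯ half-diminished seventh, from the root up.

Root E#, quality half-diminished seventh:
E# — root
G# — minor 3rd
B — diminished 5th
D# — minor 7th

E# – G# – B – D#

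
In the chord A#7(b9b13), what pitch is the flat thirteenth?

F#

A#7(b9b13) is built on A#; its 13th is a minor 13th above the root.
A sixth above A uses the letter F, and the minor 13th above A# is F#.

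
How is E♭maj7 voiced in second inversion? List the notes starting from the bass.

Bb, D, Eb, G

E♭maj7 = Eb–G–Bb–D; second inversion → fifth (Bb) lowest.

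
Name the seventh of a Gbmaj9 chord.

F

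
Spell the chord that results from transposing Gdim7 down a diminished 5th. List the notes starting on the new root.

A diminished 5th down from G is C#, so the new chord is C# diminished seventh.
Root: C#
Minor 3rd (3rd): E
Diminished 5th (5th): G
Diminished 7th (7th): Bb

C#, E, G, Bb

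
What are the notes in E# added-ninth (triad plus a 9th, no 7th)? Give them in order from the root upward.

E# added-ninth is an added-ninth built on E#.
- root: E#
- major 3rd: G##
- perfect 5th: B#
- major 9th: F##

E#  G##  B#  F##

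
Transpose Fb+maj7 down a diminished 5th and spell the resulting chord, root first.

Bb, D, F#, A

Transposed root: Fb → Bb (diminished 5th down). So we spell Bb augmented major seventh:
Bb — root
D — major 3rd
F# — augmented 5th
A — major 7th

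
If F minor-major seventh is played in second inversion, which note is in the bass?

F minor-major seventh in root position is F–A♭–C–E.
Second inversion places the fifth in the bass, which is C.

C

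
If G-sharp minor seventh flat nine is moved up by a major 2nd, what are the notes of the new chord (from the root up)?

Transposed root: G-sharp → A-sharp (major 2nd up). So we spell A-sharp minor seventh flat nine:
A-sharp — root
C-sharp — minor 3rd
E-sharp — perfect 5th
G-sharp — minor 7th
B — minor 9th

A-sharp – C-sharp – E-sharp – G-sharp – B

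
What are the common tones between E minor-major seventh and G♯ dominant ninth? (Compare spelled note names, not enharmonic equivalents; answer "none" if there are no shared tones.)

D-sharp

E minor-major seventh = E, G, B, D-sharp.
G♯ dominant ninth = G-sharp, B-sharp, D-sharp, F-sharp, A-sharp.
Shared: D-sharp.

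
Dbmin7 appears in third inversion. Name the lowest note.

Dbmin7 in root position is Db–Fb–Ab–Cb.
Third inversion places the seventh in the bass, which is Cb.

Cb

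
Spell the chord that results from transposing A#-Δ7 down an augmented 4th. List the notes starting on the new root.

E – G – B – D#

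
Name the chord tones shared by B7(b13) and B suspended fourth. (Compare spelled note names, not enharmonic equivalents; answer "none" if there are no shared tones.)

B, F♯

B7(b13): B D♯ F♯ A G
B suspended fourth: B E F♯
Common to both → B, F♯.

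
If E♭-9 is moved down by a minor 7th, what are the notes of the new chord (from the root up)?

Transposed root: Eb → F (minor 7th down). So we spell F minor ninth:
Root: F
Minor 3rd (3rd): Ab
Perfect 5th (5th): C
Minor 7th (7th): Eb
Major 9th (9th): G

F, Ab, C, Eb, G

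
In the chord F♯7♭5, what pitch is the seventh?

E

Root of F♯7♭5 = F#. The 7th is a minor 7th: F# up a minor 7th → E.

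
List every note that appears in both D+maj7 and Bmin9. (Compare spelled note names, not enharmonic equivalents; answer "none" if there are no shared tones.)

D+maj7 = D, F♯, A♯, C♯.
Bmin9 = B, D, F♯, A, C♯.
Shared: D, F♯, C♯.

D, F♯, C♯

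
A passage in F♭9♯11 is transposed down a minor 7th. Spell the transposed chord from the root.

Gb Bb Db Fb Ab C

Fb down a minor 7th → Gb. New chord: Gb dominant ninth sharp eleven.
- root: Gb
- major 3rd: Bb
- perfect 5th: Db
- minor 7th: Fb
- major 9th: Ab
- augmented 11th: C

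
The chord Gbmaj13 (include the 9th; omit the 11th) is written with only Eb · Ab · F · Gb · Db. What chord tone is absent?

The full Gbmaj13 chord is Gb, Bb, Db, F, Ab, Eb.
Comparing with the voicing, the major 3rd (3rd) — Bb — is absent.

Bb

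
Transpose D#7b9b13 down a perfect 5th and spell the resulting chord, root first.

Transposed root: D♯ → G♯ (perfect 5th down). So we spell G♯ dominant seventh flat nine flat thirteen:
root → G♯
3rd (major 3rd) → B♯
5th (perfect 5th) → D♯
7th (minor 7th) → F♯
9th (minor 9th) → A
13th (minor 13th) → E

G♯ B♯ D♯ F♯ A E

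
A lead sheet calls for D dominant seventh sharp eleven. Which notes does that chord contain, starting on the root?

Root D, quality dominant seventh sharp eleven:
root → D
3rd (major 3rd) → F-sharp
5th (perfect 5th) → A
7th (minor 7th) → C
11th (augmented 11th) → G-sharp

D, F-sharp, A, C, G-sharp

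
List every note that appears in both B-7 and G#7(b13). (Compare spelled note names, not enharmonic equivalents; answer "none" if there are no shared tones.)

F#

B-7 = B, D, F#, A.
G#7(b13) = G#, B#, D#, F#, E.
Shared: F#.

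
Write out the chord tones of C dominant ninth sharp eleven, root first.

C dominant ninth sharp eleven is a dominant ninth sharp eleven built on C.
root → C
3rd (major 3rd) → E
5th (perfect 5th) → G
7th (minor 7th) → B-flat
9th (major 9th) → D
11th (augmented 11th) → F-sharp

C E G B-flat D F-sharp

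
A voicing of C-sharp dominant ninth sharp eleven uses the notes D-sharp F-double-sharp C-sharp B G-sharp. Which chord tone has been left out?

E-sharp

The full C-sharp dominant ninth sharp eleven chord is C-sharp, E-sharp, G-sharp, B, D-sharp, F-double-sharp.
Comparing with the voicing, the major 3rd (3rd) — E-sharp — is absent.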